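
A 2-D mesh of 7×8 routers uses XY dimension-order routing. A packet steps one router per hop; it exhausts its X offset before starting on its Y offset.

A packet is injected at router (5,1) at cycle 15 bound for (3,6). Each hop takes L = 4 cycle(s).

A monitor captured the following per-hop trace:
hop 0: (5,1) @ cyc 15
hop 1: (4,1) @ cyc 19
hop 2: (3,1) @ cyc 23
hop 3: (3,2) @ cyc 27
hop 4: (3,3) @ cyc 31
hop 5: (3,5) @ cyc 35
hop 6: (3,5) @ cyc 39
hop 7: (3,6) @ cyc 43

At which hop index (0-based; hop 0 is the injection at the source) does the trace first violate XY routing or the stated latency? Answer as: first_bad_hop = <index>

first_bad_hop = 5

[1] (-1,+0) / 4c ⇒ ok
[2] (-1,+0) / 4c ⇒ ok
[3] (+0,+1) / 4c ⇒ ok
[4] (+0,+1) / 4c ⇒ ok
[5] (+0,+2) / 4c ⇒ BAD: non-unit step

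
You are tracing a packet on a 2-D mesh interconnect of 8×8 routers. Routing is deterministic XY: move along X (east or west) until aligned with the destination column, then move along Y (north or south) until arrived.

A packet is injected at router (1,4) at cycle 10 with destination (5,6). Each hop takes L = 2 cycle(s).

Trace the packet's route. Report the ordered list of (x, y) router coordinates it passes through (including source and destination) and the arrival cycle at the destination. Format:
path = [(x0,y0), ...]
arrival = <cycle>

path = [(1,4), (2,4), (3,4), (4,4), (5,4), (5,5), (5,6)]
arrival = 22

[0] x=1 y=4 t=10
[1] x=2 y=4 t=12 →E
[2] x=3 y=4 t=14 →E
[3] x=4 y=4 t=16 →E
[4] x=5 y=4 t=18 →E
[5] x=5 y=5 t=20 →N
[6] x=5 y=6 t=22 →N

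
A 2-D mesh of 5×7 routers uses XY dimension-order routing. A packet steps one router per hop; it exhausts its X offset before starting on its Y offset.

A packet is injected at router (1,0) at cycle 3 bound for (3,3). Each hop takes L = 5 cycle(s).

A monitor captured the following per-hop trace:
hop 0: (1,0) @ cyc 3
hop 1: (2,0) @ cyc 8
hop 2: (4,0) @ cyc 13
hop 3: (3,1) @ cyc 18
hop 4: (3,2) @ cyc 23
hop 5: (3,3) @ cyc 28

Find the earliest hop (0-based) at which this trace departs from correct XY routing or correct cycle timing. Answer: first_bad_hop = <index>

check 1→ d=(1,0) cyc+5: ok
check 2→ d=(2,0) cyc+5: BAD: non-unit step

first_bad_hop = 2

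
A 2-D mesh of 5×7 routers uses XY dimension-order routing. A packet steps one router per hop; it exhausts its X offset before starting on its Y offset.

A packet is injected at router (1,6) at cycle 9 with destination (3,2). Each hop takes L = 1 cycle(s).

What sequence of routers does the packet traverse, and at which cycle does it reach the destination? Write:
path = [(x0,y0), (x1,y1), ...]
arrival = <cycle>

path = [(1,6), (2,6), (3,6), (3,5), (3,4), (3,3), (3,2)]
arrival = 15

[0] x=1 y=6 t=9
[1] x=2 y=6 t=10 →E
[2] x=3 y=6 t=11 →E
[3] x=3 y=5 t=12 →S
[4] x=3 y=4 t=13 →S
[5] x=3 y=3 t=14 →S
[6] x=3 y=2 t=15 →S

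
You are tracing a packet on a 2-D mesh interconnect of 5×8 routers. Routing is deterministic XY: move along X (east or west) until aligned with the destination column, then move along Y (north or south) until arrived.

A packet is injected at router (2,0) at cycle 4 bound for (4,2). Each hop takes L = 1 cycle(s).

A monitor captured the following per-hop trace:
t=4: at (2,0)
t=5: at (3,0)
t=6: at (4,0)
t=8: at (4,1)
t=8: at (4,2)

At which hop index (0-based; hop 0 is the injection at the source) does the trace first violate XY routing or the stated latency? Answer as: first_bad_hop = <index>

[1] (+1,+0) / 1c ⇒ ok
[2] (+1,+0) / 1c ⇒ ok
[3] (+0,+1) / 2c ⇒ BAD: Δcyc=2≠L

first_bad_hop = 3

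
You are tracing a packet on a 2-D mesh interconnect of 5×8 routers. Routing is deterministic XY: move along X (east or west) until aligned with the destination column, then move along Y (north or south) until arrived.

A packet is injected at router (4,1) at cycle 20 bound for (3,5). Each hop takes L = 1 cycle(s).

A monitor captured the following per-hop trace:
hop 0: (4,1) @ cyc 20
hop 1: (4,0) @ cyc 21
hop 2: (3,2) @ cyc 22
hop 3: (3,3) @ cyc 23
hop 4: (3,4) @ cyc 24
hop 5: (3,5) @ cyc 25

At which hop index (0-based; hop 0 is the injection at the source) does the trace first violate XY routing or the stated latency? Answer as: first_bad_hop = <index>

first_bad_hop = 1

  1: Δx=+0 Δy=-1 Δt=1 [BAD: Y-move but x=4≠3]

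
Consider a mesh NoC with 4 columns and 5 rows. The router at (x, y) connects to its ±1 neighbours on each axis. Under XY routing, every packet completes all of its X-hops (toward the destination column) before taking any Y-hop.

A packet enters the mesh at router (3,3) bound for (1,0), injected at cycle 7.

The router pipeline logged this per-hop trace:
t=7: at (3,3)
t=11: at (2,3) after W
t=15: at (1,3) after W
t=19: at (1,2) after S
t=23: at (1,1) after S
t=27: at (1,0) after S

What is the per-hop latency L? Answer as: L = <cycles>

From hop 0 (7) to hop 1 (11): +4 cycles.
That increment is L by definition: L = 4.

L = 4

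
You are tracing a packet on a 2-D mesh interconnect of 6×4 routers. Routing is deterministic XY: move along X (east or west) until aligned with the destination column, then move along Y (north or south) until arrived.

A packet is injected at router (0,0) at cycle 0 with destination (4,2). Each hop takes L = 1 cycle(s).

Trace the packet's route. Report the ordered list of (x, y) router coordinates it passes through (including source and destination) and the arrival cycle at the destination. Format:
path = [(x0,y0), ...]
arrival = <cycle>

[0] x=0 y=0 t=0
[1] x=1 y=0 t=1 →E
[2] x=2 y=0 t=2 →E
[3] x=3 y=0 t=3 →E
[4] x=4 y=0 t=4 →E
[5] x=4 y=1 t=5 →N
[6] x=4 y=2 t=6 →N

path = [(0,0), (1,0), (2,0), (3,0), (4,0), (4,1), (4,2)]
arrival = 6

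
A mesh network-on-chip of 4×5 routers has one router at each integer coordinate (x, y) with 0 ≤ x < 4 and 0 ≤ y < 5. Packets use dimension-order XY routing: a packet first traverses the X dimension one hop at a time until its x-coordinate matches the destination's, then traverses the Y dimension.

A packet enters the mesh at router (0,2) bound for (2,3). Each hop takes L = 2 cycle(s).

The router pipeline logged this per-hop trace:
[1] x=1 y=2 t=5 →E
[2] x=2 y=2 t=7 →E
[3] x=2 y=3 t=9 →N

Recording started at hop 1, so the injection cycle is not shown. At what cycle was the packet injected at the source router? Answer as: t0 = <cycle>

The first recorded entry is hop 1 at cycle 5.
t0 = cyc[1] − L = 5 − 2 = 3.

t0 = 3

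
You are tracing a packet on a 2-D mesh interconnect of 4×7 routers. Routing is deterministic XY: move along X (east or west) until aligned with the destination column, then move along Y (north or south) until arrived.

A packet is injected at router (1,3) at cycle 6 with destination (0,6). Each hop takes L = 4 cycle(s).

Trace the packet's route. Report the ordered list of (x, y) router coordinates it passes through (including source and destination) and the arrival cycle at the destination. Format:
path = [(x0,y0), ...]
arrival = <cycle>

path = [(1,3), (0,3), (0,4), (0,5), (0,6)]
arrival = 22

[0] x=1 y=3 t=6
[1] x=0 y=3 t=10 →W
[2] x=0 y=4 t=14 →N
[3] x=0 y=5 t=18 →N
[4] x=0 y=6 t=22 →N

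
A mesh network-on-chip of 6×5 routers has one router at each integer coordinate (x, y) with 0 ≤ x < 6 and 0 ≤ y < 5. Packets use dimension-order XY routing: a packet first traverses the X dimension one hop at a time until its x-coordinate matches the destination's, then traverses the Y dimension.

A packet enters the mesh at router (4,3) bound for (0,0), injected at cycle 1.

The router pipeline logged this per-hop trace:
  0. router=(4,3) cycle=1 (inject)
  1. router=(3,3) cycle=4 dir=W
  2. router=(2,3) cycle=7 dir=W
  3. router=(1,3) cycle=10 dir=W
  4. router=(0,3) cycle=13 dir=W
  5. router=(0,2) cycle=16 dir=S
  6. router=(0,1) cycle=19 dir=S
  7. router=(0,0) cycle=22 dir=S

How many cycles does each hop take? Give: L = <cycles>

L = 3

Between hops 0 and 1 the cycle counter advances 4 − 1 = 3.
Per-hop latency L = Δcyc = 3.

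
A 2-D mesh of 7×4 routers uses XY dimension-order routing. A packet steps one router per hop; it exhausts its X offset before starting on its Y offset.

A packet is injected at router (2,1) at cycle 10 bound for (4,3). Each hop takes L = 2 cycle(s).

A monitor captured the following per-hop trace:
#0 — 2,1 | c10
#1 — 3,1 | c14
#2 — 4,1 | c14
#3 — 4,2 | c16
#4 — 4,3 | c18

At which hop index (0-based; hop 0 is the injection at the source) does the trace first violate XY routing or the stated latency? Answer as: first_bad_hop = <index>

[1] (+1,+0) / 4c ⇒ BAD: Δcyc=4≠L

first_bad_hop = 1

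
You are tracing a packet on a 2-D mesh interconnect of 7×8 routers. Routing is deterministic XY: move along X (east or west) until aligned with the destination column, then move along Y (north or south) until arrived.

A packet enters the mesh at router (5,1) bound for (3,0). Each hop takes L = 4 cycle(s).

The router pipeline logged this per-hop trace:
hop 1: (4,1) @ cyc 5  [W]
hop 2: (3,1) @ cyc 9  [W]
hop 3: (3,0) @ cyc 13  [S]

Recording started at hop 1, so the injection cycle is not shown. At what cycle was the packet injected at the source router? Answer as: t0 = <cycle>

cyc[1] = 5 and cyc[k] = t0 + k·L for every k.
Subtract one hop: t0 = 5 − 4 = 1.

t0 = 1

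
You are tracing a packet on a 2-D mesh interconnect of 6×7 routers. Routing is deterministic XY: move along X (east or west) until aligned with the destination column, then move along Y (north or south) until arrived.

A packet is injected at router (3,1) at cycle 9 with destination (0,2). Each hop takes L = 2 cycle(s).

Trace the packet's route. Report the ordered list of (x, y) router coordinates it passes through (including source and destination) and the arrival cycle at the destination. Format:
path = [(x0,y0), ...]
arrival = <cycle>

path = [(3,1), (2,1), (1,1), (0,1), (0,2)]
arrival = 17

[0] x=3 y=1 t=9
[1] x=2 y=1 t=11 →W
[2] x=1 y=1 t=13 →W
[3] x=0 y=1 t=15 →W
[4] x=0 y=2 t=17 →N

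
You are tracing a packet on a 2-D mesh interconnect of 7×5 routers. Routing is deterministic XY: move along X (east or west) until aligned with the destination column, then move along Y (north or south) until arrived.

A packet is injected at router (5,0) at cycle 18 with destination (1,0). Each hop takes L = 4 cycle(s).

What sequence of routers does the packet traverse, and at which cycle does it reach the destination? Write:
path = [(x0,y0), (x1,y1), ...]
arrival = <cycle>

path = [(5,0), (4,0), (3,0), (2,0), (1,0)]
arrival = 34

src (5,0)  cyc=18
W→(4,0)  cyc=22
W→(3,0)  cyc=26
W→(2,0)  cyc=30
W→(1,0)  cyc=34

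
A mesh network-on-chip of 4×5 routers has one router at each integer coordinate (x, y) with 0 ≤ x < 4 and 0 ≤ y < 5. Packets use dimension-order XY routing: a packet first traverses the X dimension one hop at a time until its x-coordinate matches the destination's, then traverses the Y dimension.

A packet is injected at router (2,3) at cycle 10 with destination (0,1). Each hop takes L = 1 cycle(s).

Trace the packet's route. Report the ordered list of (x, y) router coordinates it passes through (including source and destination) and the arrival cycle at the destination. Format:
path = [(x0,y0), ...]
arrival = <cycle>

hop 0: (2,3) @ cyc 10
hop 1: (1,3) @ cyc 11  [W]
hop 2: (0,3) @ cyc 12  [W]
hop 3: (0,2) @ cyc 13  [S]
hop 4: (0,1) @ cyc 14  [S]

path = [(2,3), (1,3), (0,3), (0,2), (0,1)]
arrival = 14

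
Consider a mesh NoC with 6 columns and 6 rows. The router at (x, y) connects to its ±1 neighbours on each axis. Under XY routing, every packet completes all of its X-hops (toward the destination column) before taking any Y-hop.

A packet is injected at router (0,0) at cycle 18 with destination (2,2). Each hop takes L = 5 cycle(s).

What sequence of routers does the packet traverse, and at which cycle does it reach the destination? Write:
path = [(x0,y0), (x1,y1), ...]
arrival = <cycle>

path = [(0,0), (1,0), (2,0), (2,1), (2,2)]
arrival = 38

hop 0: (0,0) @ cyc 18
hop 1: (1,0) @ cyc 23  [E]
hop 2: (2,0) @ cyc 28  [E]
hop 3: (2,1) @ cyc 33  [N]
hop 4: (2,2) @ cyc 38  [N]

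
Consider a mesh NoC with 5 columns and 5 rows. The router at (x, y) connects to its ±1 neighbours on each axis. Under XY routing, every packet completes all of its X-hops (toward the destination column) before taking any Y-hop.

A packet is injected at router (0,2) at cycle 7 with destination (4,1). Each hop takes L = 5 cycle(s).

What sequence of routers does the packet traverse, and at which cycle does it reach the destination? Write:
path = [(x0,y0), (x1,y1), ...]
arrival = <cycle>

path = [(0,2), (1,2), (2,2), (3,2), (4,2), (4,1)]
arrival = 32

t=7: at (0,2)
t=12: at (1,2) after E
t=17: at (2,2) after E
t=22: at (3,2) after E
t=27: at (4,2) after E
t=32: at (4,1) after S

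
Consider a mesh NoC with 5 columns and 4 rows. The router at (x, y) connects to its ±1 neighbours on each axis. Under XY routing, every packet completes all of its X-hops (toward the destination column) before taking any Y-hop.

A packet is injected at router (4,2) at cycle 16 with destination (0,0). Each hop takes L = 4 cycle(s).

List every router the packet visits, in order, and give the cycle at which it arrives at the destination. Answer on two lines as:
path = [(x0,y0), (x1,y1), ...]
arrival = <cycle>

path = [(4,2), (3,2), (2,2), (1,2), (0,2), (0,1), (0,0)]
arrival = 40

hop 0: (4,2) @ cyc 16
hop 1: (3,2) @ cyc 20  [W]
hop 2: (2,2) @ cyc 24  [W]
hop 3: (1,2) @ cyc 28  [W]
hop 4: (0,2) @ cyc 32  [W]
hop 5: (0,1) @ cyc 36  [S]
hop 6: (0,0) @ cyc 40  [S]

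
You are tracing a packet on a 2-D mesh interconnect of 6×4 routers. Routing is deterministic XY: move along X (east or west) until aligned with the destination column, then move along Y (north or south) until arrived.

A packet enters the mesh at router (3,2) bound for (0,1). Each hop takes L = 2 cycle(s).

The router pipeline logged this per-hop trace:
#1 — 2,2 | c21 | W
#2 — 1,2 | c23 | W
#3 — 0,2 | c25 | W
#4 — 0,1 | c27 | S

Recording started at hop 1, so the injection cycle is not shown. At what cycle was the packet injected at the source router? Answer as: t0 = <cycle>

cyc[1] = 21 and cyc[k] = t0 + k·L for every k.
So t0 = 21 − 1·2 = 19.

t0 = 19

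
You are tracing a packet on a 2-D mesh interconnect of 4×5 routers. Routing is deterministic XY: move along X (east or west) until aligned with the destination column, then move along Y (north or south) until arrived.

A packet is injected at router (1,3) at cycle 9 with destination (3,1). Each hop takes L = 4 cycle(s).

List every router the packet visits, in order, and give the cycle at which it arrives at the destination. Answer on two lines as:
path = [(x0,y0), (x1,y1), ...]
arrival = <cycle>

t=9: at (1,3)
t=13: at (2,3) after E
t=17: at (3,3) after E
t=21: at (3,2) after S
t=25: at (3,1) after S

path = [(1,3), (2,3), (3,3), (3,2), (3,1)]
arrival = 25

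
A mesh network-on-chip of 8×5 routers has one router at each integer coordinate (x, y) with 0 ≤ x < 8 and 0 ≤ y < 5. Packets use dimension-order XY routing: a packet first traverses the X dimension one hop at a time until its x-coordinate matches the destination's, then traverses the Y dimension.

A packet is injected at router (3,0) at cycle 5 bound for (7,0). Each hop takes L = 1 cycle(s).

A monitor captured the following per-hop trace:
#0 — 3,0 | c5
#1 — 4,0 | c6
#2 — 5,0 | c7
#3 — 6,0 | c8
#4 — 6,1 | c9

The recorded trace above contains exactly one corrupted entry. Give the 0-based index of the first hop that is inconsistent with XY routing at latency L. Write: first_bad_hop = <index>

[1] (+1,+0) / 1c ⇒ ok
[2] (+1,+0) / 1c ⇒ ok
[3] (+1,+0) / 1c ⇒ ok
[4] (+0,+1) / 1c ⇒ BAD: Y-move but x=6≠7

first_bad_hop = 4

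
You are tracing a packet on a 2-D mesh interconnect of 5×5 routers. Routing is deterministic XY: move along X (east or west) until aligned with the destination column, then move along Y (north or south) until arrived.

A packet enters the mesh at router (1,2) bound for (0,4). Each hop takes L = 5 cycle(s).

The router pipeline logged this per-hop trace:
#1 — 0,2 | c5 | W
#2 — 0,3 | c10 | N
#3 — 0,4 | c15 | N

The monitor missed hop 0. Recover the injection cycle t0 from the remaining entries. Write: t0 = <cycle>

At hop 1 the cycle is 5; in general cyc_k = t0 + kL.
Therefore t0 = 5 − L = 0.

t0 = 0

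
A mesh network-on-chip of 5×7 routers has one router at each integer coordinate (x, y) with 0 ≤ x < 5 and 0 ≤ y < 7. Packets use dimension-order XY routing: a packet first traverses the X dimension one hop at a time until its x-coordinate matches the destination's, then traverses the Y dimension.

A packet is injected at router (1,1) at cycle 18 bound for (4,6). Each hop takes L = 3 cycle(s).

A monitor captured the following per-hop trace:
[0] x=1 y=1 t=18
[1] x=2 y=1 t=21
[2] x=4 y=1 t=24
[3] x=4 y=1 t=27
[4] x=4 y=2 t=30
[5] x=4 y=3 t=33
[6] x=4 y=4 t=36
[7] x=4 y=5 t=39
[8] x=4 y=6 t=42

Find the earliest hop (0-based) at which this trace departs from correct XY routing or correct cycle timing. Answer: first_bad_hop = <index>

[1] (+1,+0) / 3c ⇒ ok
[2] (+2,+0) / 3c ⇒ BAD: non-unit step

first_bad_hop = 2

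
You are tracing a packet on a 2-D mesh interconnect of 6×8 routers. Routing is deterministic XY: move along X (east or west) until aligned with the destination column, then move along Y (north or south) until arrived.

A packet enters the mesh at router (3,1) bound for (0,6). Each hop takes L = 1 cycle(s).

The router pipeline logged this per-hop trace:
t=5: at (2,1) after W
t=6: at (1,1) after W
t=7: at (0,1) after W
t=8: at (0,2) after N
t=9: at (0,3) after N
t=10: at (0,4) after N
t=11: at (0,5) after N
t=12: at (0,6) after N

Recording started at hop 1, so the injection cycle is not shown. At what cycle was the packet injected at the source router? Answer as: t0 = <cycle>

cyc[1] = 5 and cyc[k] = t0 + k·L for every k.
So t0 = 5 − 1·1 = 4.

t0 = 4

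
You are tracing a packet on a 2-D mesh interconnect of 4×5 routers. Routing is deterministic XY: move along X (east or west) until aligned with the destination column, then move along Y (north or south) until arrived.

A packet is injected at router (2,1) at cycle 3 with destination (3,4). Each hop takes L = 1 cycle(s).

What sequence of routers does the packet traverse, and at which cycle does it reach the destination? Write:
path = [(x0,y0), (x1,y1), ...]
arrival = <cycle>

path = [(2,1), (3,1), (3,2), (3,3), (3,4)]
arrival = 7

hop 0: (2,1) @ cyc 3
hop 1: (3,1) @ cyc 4  [E]
hop 2: (3,2) @ cyc 5  [N]
hop 3: (3,3) @ cyc 6  [N]
hop 4: (3,4) @ cyc 7  [N]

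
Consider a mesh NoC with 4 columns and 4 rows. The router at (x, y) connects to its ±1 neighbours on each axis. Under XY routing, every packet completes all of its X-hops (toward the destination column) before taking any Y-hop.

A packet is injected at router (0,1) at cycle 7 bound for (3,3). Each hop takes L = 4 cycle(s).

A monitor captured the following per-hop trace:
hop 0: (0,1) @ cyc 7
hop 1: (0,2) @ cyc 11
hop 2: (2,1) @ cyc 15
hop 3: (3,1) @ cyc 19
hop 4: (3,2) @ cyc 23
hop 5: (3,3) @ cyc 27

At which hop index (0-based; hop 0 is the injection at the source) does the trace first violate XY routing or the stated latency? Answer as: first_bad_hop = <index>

check 1→ d=(0,1) cyc+4: BAD: Y-move but x=0≠3

first_bad_hop = 1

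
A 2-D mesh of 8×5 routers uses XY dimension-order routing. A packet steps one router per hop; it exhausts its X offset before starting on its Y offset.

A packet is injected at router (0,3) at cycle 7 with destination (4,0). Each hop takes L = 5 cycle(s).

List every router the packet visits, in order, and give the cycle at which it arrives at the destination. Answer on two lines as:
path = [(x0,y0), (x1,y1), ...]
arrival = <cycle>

path = [(0,3), (1,3), (2,3), (3,3), (4,3), (4,2), (4,1), (4,0)]
arrival = 42

[0] x=0 y=3 t=7
[1] x=1 y=3 t=12 →E
[2] x=2 y=3 t=17 →E
[3] x=3 y=3 t=22 →E
[4] x=4 y=3 t=27 →E
[5] x=4 y=2 t=32 →S
[6] x=4 y=1 t=37 →S
[7] x=4 y=0 t=42 →S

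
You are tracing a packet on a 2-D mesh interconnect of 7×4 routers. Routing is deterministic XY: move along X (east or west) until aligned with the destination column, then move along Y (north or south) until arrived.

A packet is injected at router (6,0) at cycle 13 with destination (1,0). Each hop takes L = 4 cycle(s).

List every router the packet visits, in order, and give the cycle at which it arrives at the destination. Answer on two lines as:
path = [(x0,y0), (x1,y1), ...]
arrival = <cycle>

path = [(6,0), (5,0), (4,0), (3,0), (2,0), (1,0)]
arrival = 33

src (6,0)  cyc=13
W→(5,0)  cyc=17
W→(4,0)  cyc=21
W→(3,0)  cyc=25
W→(2,0)  cyc=29
W→(1,0)  cyc=33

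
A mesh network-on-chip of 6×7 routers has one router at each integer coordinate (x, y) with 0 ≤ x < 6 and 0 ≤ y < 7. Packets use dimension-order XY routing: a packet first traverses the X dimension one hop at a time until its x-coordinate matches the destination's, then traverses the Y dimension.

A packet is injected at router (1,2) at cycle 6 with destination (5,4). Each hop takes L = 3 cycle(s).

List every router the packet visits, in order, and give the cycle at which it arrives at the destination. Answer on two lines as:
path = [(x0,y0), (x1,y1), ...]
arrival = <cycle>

src (1,2)  cyc=6
E→(2,2)  cyc=9
E→(3,2)  cyc=12
E→(4,2)  cyc=15
E→(5,2)  cyc=18
N→(5,3)  cyc=21
N→(5,4)  cyc=24

path = [(1,2), (2,2), (3,2), (4,2), (5,2), (5,3), (5,4)]
arrival = 24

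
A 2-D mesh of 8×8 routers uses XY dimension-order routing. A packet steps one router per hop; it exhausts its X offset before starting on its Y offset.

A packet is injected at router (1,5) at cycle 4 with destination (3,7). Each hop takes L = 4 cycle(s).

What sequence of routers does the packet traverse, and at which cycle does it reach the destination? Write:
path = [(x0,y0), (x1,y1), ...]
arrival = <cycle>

path = [(1,5), (2,5), (3,5), (3,6), (3,7)]
arrival = 20

#0 — 1,5 | c4
#1 — 2,5 | c8 | E
#2 — 3,5 | c12 | E
#3 — 3,6 | c16 | N
#4 — 3,7 | c20 | N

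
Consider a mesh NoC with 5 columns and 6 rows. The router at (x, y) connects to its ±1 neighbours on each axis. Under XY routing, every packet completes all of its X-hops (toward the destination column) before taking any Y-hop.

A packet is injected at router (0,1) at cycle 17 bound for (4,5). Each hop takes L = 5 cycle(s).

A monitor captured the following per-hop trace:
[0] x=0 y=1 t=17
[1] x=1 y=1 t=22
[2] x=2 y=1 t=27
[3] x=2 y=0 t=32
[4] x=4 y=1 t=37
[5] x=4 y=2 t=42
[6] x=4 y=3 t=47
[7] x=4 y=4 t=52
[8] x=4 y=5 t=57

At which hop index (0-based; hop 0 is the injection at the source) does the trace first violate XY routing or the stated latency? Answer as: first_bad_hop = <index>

check 1→ d=(1,0) cyc+5: ok
check 2→ d=(1,0) cyc+5: ok
check 3→ d=(0,-1) cyc+5: BAD: Y-move but x=2≠4

first_bad_hop = 3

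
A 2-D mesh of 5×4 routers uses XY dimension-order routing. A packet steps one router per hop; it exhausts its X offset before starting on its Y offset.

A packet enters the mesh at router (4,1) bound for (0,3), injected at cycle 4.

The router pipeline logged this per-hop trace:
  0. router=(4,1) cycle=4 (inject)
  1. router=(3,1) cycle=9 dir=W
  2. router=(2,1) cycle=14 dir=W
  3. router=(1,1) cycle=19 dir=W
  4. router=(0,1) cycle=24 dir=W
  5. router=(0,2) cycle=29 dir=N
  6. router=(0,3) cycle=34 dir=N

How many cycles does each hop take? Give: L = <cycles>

L = 5

Between hops 0 and 1 the cycle counter advances 9 − 4 = 5.
Each hop adds L, hence L = 5.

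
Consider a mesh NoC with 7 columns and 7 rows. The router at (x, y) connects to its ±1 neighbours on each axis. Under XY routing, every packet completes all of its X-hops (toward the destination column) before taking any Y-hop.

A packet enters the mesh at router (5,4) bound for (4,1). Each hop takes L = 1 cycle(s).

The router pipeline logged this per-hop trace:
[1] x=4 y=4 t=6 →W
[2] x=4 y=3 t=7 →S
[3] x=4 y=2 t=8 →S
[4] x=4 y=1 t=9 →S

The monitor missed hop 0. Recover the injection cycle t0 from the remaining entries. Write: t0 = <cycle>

Hop 1 reached at cycle 6; hop k is at t0 + k·L.
Therefore t0 = 6 − L = 5.

t0 = 5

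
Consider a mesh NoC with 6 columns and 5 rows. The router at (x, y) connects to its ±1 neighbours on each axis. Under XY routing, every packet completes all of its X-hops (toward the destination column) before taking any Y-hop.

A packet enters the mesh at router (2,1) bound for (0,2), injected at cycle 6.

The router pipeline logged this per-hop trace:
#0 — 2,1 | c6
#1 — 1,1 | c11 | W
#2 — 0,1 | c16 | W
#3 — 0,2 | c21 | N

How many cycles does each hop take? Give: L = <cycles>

L = 5

cyc[1] − cyc[0] = 11 − 6 = 5.
That increment is L by definition: L = 5.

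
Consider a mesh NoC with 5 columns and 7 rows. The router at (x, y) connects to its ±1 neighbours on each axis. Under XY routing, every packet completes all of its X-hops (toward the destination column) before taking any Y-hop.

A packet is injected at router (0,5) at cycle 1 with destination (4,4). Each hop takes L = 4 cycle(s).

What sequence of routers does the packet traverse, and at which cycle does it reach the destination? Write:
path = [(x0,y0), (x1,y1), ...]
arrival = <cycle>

path = [(0,5), (1,5), (2,5), (3,5), (4,5), (4,4)]
arrival = 21

  0. router=(0,5) cycle=1 (inject)
  1. router=(1,5) cycle=5 dir=E
  2. router=(2,5) cycle=9 dir=E
  3. router=(3,5) cycle=13 dir=E
  4. router=(4,5) cycle=17 dir=E
  5. router=(4,4) cycle=21 dir=S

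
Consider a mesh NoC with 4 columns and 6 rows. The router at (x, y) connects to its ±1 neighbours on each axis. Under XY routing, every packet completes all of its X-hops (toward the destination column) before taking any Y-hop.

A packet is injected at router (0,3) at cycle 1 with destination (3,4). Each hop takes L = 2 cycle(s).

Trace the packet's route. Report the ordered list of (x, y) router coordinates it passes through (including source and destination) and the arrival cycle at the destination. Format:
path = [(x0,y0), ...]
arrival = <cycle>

src (0,3)  cyc=1
E→(1,3)  cyc=3
E→(2,3)  cyc=5
E→(3,3)  cyc=7
N→(3,4)  cyc=9

path = [(0,3), (1,3), (2,3), (3,3), (3,4)]
arrival = 9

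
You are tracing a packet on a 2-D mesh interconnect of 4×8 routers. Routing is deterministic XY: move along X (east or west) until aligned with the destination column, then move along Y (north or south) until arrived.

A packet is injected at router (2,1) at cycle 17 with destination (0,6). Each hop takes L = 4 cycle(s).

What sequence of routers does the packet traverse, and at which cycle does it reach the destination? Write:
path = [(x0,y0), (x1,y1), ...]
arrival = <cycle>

path = [(2,1), (1,1), (0,1), (0,2), (0,3), (0,4), (0,5), (0,6)]
arrival = 45

src (2,1)  cyc=17
W→(1,1)  cyc=21
W→(0,1)  cyc=25
N→(0,2)  cyc=29
N→(0,3)  cyc=33
N→(0,4)  cyc=37
N→(0,5)  cyc=41
N→(0,6)  cyc=45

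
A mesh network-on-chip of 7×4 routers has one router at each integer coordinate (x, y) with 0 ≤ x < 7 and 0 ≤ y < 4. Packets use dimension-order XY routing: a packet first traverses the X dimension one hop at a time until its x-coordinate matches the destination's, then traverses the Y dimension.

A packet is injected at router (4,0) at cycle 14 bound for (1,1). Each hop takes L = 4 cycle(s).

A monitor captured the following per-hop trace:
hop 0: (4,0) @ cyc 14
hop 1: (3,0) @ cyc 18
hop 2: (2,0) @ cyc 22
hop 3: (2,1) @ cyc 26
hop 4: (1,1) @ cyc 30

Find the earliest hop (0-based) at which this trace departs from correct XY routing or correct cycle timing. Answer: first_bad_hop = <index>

check 1→ d=(-1,0) cyc+4: ok
check 2→ d=(-1,0) cyc+4: ok
check 3→ d=(0,1) cyc+4: BAD: Y-move but x=2≠1

first_bad_hop = 3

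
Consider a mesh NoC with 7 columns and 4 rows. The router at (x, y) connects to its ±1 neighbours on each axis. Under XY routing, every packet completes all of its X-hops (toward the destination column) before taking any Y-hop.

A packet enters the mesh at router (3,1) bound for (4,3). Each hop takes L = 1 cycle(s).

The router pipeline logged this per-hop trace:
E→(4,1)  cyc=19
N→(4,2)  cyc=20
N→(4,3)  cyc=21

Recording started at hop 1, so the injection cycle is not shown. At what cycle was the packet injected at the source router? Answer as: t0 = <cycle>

At hop 1 the cycle is 19; in general cyc_k = t0 + kL.
So t0 = 19 − 1·1 = 18.

t0 = 18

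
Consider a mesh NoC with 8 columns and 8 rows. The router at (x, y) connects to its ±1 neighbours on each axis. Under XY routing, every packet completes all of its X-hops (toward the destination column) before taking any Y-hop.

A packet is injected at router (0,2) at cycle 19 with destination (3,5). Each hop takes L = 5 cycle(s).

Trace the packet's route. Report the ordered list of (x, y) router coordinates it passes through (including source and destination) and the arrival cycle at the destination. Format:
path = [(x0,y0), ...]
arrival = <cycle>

src (0,2)  cyc=19
E→(1,2)  cyc=24
E→(2,2)  cyc=29
E→(3,2)  cyc=34
N→(3,3)  cyc=39
N→(3,4)  cyc=44
N→(3,5)  cyc=49

path = [(0,2), (1,2), (2,2), (3,2), (3,3), (3,4), (3,5)]
arrival = 49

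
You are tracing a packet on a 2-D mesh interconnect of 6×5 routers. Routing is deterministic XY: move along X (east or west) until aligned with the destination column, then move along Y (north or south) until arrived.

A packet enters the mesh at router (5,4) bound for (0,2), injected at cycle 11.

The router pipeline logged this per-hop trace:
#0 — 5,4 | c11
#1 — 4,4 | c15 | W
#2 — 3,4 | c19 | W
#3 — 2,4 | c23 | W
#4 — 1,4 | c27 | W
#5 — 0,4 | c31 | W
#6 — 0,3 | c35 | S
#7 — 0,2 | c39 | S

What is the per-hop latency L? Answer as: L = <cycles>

Between hops 0 and 1 the cycle counter advances 15 − 11 = 4.
One hop costs L cycles, so L = 4.

L = 4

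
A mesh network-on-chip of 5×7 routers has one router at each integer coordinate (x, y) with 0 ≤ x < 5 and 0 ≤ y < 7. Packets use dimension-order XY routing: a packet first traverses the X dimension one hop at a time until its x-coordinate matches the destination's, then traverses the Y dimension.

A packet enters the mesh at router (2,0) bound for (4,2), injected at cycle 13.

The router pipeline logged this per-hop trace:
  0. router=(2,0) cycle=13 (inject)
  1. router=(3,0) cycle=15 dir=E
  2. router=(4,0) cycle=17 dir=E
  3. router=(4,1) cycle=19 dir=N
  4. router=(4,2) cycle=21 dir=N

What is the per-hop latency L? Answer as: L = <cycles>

L = 2

cyc[1] − cyc[0] = 15 − 13 = 2.
Per-hop latency L = Δcyc = 2.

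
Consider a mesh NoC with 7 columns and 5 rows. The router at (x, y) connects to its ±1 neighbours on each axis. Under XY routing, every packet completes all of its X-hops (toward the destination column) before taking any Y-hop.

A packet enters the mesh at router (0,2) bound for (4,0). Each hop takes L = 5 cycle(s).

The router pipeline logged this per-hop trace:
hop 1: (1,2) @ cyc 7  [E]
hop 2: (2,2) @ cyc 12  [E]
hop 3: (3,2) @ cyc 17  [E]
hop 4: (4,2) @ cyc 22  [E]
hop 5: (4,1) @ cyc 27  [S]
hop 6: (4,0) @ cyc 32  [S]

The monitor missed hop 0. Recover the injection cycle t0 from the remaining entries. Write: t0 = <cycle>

The first recorded entry is hop 1 at cycle 7.
So t0 = 7 − 1·5 = 2.

t0 = 2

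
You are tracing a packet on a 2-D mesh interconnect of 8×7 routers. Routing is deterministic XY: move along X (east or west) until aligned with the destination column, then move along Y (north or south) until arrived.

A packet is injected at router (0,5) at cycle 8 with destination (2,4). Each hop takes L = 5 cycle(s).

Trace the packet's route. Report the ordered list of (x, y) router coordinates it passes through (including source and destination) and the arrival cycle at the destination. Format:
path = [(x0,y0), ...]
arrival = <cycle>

path = [(0,5), (1,5), (2,5), (2,4)]
arrival = 23

[0] x=0 y=5 t=8
[1] x=1 y=5 t=13 →E
[2] x=2 y=5 t=18 →E
[3] x=2 y=4 t=23 →S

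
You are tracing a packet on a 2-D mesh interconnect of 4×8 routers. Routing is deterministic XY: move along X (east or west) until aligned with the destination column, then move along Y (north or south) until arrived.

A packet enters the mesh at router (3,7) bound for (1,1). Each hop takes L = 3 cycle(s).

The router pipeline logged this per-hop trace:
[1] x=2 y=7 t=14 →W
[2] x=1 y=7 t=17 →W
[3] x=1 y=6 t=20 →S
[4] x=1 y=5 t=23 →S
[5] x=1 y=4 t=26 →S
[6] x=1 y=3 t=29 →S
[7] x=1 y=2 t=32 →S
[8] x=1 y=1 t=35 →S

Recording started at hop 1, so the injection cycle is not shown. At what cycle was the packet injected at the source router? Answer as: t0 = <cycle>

t0 = 11

The first recorded entry is hop 1 at cycle 14.
So t0 = 14 − 1·3 = 11.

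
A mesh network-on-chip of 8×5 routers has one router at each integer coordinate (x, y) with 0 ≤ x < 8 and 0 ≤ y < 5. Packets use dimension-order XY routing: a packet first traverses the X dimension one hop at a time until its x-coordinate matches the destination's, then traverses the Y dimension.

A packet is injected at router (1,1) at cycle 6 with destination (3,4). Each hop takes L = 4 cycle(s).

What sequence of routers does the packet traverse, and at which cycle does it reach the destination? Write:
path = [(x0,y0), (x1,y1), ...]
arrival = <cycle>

[0] x=1 y=1 t=6
[1] x=2 y=1 t=10 →E
[2] x=3 y=1 t=14 →E
[3] x=3 y=2 t=18 →N
[4] x=3 y=3 t=22 →N
[5] x=3 y=4 t=26 →N

path = [(1,1), (2,1), (3,1), (3,2), (3,3), (3,4)]
arrival = 26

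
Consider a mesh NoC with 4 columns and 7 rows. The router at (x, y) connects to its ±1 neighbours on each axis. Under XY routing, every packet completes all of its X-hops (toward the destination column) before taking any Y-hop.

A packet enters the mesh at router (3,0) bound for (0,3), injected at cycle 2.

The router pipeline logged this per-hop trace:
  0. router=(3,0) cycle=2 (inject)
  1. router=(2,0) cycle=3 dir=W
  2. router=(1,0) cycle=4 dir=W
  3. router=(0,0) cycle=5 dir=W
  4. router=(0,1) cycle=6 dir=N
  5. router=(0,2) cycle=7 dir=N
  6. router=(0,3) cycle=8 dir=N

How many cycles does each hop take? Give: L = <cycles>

L = 1

cyc[1] − cyc[0] = 3 − 2 = 1.
That increment is L by definition: L = 1.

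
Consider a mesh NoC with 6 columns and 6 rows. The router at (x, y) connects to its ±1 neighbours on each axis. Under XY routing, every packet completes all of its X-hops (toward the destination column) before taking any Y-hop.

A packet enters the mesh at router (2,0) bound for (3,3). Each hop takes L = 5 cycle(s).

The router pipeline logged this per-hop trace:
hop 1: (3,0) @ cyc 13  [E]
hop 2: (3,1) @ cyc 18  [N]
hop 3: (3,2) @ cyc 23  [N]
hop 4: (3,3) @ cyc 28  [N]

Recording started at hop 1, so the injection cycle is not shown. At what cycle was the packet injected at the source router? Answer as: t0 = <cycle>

At hop 1 the cycle is 13; in general cyc_k = t0 + kL.
Therefore t0 = 13 − L = 8.

t0 = 8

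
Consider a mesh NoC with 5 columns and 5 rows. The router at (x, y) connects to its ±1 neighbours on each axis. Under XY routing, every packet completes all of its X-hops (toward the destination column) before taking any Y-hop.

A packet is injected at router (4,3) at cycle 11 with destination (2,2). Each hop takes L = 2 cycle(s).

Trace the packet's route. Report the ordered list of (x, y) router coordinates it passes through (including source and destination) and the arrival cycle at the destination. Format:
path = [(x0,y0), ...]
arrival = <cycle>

  0. router=(4,3) cycle=11 (inject)
  1. router=(3,3) cycle=13 dir=W
  2. router=(2,3) cycle=15 dir=W
  3. router=(2,2) cycle=17 dir=S

path = [(4,3), (3,3), (2,3), (2,2)]
arrival = 17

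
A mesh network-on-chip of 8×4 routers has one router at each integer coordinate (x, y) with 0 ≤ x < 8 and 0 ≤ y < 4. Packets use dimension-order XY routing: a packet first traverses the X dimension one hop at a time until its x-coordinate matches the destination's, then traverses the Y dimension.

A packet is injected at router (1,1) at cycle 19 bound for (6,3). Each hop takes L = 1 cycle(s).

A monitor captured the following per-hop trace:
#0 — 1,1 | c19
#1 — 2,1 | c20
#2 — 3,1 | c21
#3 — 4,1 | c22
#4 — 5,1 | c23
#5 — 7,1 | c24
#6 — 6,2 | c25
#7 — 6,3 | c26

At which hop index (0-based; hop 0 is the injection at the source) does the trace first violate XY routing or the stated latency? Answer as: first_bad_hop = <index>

hop 1: step (+1,+0), +1 cyc — ok
hop 2: step (+1,+0), +1 cyc — ok
hop 3: step (+1,+0), +1 cyc — ok
hop 4: step (+1,+0), +1 cyc — ok
hop 5: step (+2,+0), +1 cyc — BAD: non-unit step

first_bad_hop = 5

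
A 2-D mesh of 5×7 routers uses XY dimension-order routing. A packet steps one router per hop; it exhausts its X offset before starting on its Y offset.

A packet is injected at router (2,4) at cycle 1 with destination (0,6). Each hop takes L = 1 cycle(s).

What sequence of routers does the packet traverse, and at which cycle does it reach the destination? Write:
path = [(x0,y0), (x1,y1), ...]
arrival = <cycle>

hop 0: (2,4) @ cyc 1
hop 1: (1,4) @ cyc 2  [W]
hop 2: (0,4) @ cyc 3  [W]
hop 3: (0,5) @ cyc 4  [N]
hop 4: (0,6) @ cyc 5  [N]

path = [(2,4), (1,4), (0,4), (0,5), (0,6)]
arrival = 5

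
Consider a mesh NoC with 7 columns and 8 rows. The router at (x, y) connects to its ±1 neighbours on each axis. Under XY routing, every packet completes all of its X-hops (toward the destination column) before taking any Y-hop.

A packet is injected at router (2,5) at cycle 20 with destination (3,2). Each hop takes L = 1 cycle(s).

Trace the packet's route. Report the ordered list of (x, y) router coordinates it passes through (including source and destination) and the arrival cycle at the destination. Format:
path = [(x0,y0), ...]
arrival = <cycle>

path = [(2,5), (3,5), (3,4), (3,3), (3,2)]
arrival = 24

[0] x=2 y=5 t=20
[1] x=3 y=5 t=21 →E
[2] x=3 y=4 t=22 →S
[3] x=3 y=3 t=23 →S
[4] x=3 y=2 t=24 →S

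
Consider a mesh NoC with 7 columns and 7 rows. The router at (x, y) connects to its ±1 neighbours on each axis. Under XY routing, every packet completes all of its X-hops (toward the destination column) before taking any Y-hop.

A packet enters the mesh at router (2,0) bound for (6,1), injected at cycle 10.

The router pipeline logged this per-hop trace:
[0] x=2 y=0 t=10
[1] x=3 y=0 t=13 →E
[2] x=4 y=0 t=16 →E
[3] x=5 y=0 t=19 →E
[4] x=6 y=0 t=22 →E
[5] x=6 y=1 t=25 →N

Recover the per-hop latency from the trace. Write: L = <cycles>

L = 3

cyc[1] − cyc[0] = 13 − 10 = 3.
That increment is L by definition: L = 3.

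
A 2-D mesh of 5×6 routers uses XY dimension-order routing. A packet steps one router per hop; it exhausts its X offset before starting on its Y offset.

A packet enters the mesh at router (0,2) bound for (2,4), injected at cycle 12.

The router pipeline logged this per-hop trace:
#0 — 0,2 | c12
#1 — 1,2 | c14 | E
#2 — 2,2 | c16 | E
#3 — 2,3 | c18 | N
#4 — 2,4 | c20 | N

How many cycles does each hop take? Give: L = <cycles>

L = 2

Between hops 0 and 1 the cycle counter advances 14 − 12 = 2.
That increment is L by definition: L = 2.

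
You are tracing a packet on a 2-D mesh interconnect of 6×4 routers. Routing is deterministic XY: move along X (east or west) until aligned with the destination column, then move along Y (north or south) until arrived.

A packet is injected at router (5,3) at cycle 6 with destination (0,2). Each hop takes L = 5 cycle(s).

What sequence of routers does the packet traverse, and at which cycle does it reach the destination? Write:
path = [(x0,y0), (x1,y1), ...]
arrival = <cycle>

path = [(5,3), (4,3), (3,3), (2,3), (1,3), (0,3), (0,2)]
arrival = 36

[0] x=5 y=3 t=6
[1] x=4 y=3 t=11 →W
[2] x=3 y=3 t=16 →W
[3] x=2 y=3 t=21 →W
[4] x=1 y=3 t=26 →W
[5] x=0 y=3 t=31 →W
[6] x=0 y=2 t=36 →S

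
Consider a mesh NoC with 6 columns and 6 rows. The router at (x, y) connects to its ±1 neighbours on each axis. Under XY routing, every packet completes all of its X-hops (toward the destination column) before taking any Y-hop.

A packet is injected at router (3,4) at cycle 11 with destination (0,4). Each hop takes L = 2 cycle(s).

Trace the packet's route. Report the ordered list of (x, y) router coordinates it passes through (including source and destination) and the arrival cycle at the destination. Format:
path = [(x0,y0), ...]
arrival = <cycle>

path = [(3,4), (2,4), (1,4), (0,4)]
arrival = 17

t=11: at (3,4)
t=13: at (2,4) after W
t=15: at (1,4) after W
t=17: at (0,4) after W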